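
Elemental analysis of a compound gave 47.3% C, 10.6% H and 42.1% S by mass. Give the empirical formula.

Assume 100 g: 47.3 g C, 10.6 g H, 42.1 g S.
n(C) = 47.3/12.01 = 3.938, n(H) = 10.6/1.008 = 10.52, n(S) = 42.1/32.07 = 1.313
Ratios (÷ 1.313): C 3.000, H 8.011, S 1.000
Ratio ≈ 3:8:1, so the empirical formula is C3H8S

C3H8S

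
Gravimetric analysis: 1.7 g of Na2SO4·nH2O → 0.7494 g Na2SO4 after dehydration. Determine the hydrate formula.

Mass of water lost = 1.7 − 0.7494 = 0.9506 g → 0.9506 / 18.02 = 0.05275 mol H2O
Molar mass of Na2SO4 = 142.05 g/mol → mol Na2SO4 = 0.7494 / 142.05 = 0.005276
n = 0.05275 / 0.005276 = 10.00 ≈ 10 → Na2SO4·10H2O

Na2SO4·10H2O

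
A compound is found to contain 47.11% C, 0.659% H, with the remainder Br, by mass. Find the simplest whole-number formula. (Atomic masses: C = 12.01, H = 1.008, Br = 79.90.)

C6HBr

Assume 100 g: 47.11 g C, 0.659 g H, 52.231 g Br.
C: 47.11 g ÷ 12.01 g/mol = 3.923 mol
H: 0.659 g ÷ 1.008 g/mol = 0.6538 mol
Br: 52.231 g ÷ 79.90 g/mol = 0.6537 mol
Smallest is Br at 0.6537 mol; normalising gives C 6.001, H 1.000, Br 1.000
→ C6HBr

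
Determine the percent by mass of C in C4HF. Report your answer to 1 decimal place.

70.6%

Molar mass = 4(12.01) + 1(1.008) + 1(19.00) = 68.048 g/mol
Mass of C per mole = 4 × 12.01 = 48.040 g
% C = 48.040 / 68.048 × 100 = 70.6%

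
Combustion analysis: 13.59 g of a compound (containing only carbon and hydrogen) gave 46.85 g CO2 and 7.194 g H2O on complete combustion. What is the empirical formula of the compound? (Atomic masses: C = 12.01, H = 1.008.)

mol C = 46.85 / 44.01 = 1.065; mass C = 1.065 × 12.01 = 12.79 g
mol H = 2 × (7.194 / 18.02) = 0.7984; mass H = 0.7984 × 1.008 = 0.8048 g
Smallest is H at 0.7984 mol; normalising gives C 1.333, H 1.000
Scaling by 3: C 4.00, H 3.00 → C4H3

C4H3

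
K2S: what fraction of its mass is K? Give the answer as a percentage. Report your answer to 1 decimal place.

70.9%

Molar mass = 2(39.10) + 1(32.07) = 110.270 g/mol
Mass of K per mole = 2 × 39.10 = 78.200 g
% K = 78.200 / 110.270 × 100 = 70.9%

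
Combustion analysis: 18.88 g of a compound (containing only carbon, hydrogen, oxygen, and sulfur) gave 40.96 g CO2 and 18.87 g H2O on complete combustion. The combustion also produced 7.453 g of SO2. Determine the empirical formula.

C8H18OS

mol C = 40.96 / 44.01 = 0.9307; mass C = 0.9307 × 12.01 = 11.18 g
mol H = 2 × (18.87 / 18.02) = 2.094; mass H = 2.094 × 1.008 = 2.111 g
mol S = 7.453 / 64.07 = 0.1163; mass S = 3.731 g
mass O = 18.88 − (17.02) = 1.861 g → mol O = 0.1163
Smallest is O at 0.1163 mol; normalising gives C 8.003, H 18.009, O 1.000, S 1.000
Ratio ≈ 8:18:1:1, so the empirical formula is C8H18OS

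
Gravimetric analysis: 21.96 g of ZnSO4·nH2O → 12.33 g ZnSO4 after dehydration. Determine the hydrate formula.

Mass of water lost = 21.96 − 12.33 = 9.63 g → 9.63 / 18.02 = 0.5344 mol H2O
Molar mass of ZnSO4 = 161.45 g/mol → mol ZnSO4 = 12.33 / 161.45 = 0.07637
n = 0.5344 / 0.07637 = 7.00 ≈ 7 → ZnSO4·7H2O

ZnSO4·7H2O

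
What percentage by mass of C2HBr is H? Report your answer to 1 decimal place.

Molar mass = 2(12.01) + 1(1.008) + 1(79.90) = 104.928 g/mol
Mass of H per mole = 1 × 1.008 = 1.008 g
% H = 1.008 / 104.928 × 100 = 1.0%

1.0%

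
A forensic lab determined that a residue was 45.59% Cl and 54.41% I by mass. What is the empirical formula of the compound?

Assume 100 g: 45.59 g Cl, 54.41 g I.
Moles — Cl: 45.59 / 35.45 = 1.286 mol; I: 54.41 / 126.90 = 0.4288 mol
Ratios (÷ 0.4288): Cl 2.999, I 1.000
Ratio ≈ 3:1, so the empirical formula is Cl3I

Cl3I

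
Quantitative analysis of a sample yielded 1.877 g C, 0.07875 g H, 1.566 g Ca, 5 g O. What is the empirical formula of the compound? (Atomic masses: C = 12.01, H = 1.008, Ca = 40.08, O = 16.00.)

C4H2CaO8

Moles — C: 1.877 / 12.01 = 0.1563 mol; H: 0.07875 / 1.008 = 0.07812 mol; Ca: 1.566 / 40.08 = 0.03907 mol; O: 5 / 16.00 = 0.3125 mol
Divide by the smallest (0.03907 mol Ca): C 4.000, H 2.000, Ca 1.000, O 7.998
Ratio ≈ 4:2:1:8, so the empirical formula is C4H2CaO8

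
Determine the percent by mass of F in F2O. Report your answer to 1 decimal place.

70.4%

Molar mass = 2(19.00) + 1(16.00) = 54.000 g/mol
Mass of F per mole = 2 × 19.00 = 38.000 g
% F = 38.000 / 54.000 × 100 = 70.4%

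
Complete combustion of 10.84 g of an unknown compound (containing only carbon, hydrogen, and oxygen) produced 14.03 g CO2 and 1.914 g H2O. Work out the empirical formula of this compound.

C3H2O4

mol C = 14.03 / 44.01 = 0.3188; mass C = 0.3188 × 12.01 = 3.829 g
mol H = 2 × (1.914 / 18.02) = 0.2124; mass H = 0.2124 × 1.008 = 0.2141 g
mass O = 10.84 − (4.043) = 6.797 g → mol O = 0.4248
Smallest is H at 0.2124 mol; normalising gives C 1.501, H 1.000, O 2.000
×2: C 3.00, H 2.00, O 4.00 → C3H2O4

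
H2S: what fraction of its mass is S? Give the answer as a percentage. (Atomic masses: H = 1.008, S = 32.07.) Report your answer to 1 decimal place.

94.1%

Molar mass = 2(1.008) + 1(32.07) = 34.086 g/mol
Mass of S per mole = 1 × 32.07 = 32.070 g
% S = 32.070 / 34.086 × 100 = 94.1%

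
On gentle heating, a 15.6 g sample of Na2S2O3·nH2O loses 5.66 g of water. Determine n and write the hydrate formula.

Na2S2O3·5H2O

Mass of anhydrous Na2S2O3 = 15.6 − 5.66 = 9.94 g
mol H2O = 5.66 / 18.02 = 0.3141
Molar mass of Na2S2O3 = 158.12 g/mol → mol Na2S2O3 = 9.94 / 158.12 = 0.06286
n = 0.3141 / 0.06286 = 5.00 ≈ 5 → Na2S2O3·5H2O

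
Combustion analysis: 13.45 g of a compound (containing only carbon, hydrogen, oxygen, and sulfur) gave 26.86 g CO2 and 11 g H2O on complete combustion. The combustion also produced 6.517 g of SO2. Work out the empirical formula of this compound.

mol C = 26.86 / 44.01 = 0.6103; mass C = 0.6103 × 12.01 = 7.330 g
mol H = 2 × (11 / 18.02) = 1.221; mass H = 1.221 × 1.008 = 1.231 g
mol S = 6.517 / 64.07 = 0.1017; mass S = 3.262 g
mass O = 13.45 − (11.82) = 1.627 g → mol O = 0.1017
Smallest is O at 0.1017 mol; normalising gives C 6.000, H 12.003, O 1.000, S 1.000
≈ 6:12:1:1 → C6H12OS

C6H12OS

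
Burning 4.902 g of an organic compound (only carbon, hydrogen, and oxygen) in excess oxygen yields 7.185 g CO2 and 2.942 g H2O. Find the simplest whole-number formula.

CH2O

mol C = 7.185 / 44.01 = 0.1633; mass C = 0.1633 × 12.01 = 1.961 g
mol H = 2 × (2.942 / 18.02) = 0.3265; mass H = 0.3265 × 1.008 = 0.3291 g
mass O = 4.902 − (2.290) = 2.612 g → mol O = 0.1633
Smallest is O at 0.1633 mol; normalising gives C 1.000, H 2.000, O 1.000
→ CH2O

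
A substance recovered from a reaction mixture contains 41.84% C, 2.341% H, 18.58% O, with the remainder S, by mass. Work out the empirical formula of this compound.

C3H2OS

Assume 100 g: 41.84 g C, 2.341 g H, 18.58 g O, 37.239 g S.
Moles — C: 41.84 / 12.01 = 3.484 mol; H: 2.341 / 1.008 = 2.322 mol; O: 18.58 / 16.00 = 1.161 mol; S: 37.239 / 32.07 = 1.161 mol
Divide by the smallest (1.161 mol S): C 3.000, H 2.000, O 1.000, S 1.000
→ C3H2OS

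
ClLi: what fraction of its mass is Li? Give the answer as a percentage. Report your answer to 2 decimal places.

16.37%

Molar mass = 1(35.45) + 1(6.94) = 42.390 g/mol
Mass of Li per mole = 1 × 6.94 = 6.940 g
% Li = 6.940 / 42.390 × 100 = 16.37%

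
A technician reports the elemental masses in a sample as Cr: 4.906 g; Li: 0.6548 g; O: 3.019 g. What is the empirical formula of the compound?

n(Cr) = 4.906/52.00 = 0.09435, n(Li) = 0.6548/6.94 = 0.09435, n(O) = 3.019/16.00 = 0.1887
Smallest is Cr at 0.09435 mol; normalising gives Cr 1.000, Li 1.000, O 2.000
Ratio ≈ 1:1:2, so the empirical formula is CrLiO2

CrLiO2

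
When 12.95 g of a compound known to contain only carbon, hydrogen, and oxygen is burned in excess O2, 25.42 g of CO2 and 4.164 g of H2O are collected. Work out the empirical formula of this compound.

C5H4O3

mol C = 25.42 / 44.01 = 0.5776; mass C = 0.5776 × 12.01 = 6.937 g
mol H = 2 × (4.164 / 18.02) = 0.4622; mass H = 0.4622 × 1.008 = 0.4659 g
mass O = 12.95 − (7.403) = 5.547 g → mol O = 0.3467
Divide by the smallest (0.3467 mol O): C 1.666, H 1.333, O 1.000
Scaling by 3: C 5.00, H 4.00, O 3.00 → C5H4O3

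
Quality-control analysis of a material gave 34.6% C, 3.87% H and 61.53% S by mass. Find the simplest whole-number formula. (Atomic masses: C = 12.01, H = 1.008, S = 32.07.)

C3H4S2

Assume 100 g: 34.6 g C, 3.87 g H, 61.53 g S.
n(C) = 34.6/12.01 = 2.881, n(H) = 3.87/1.008 = 3.839, n(S) = 61.53/32.07 = 1.919
Divide by the smallest (1.919 mol S): C 1.502, H 2.001, S 1.000
Scaling by 2: C 3.00, H 4.00, S 2.00 → C3H4S2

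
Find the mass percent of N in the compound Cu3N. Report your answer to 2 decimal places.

Molar mass = 3(63.55) + 1(14.01) = 204.660 g/mol
Mass of N per mole = 1 × 14.01 = 14.010 g
% N = 14.010 / 204.660 × 100 = 6.85%

6.85%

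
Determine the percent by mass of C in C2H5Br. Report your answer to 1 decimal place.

Molar mass = 2(12.01) + 5(1.008) + 1(79.90) = 108.960 g/mol
Mass of C per mole = 2 × 12.01 = 24.020 g
% C = 24.020 / 108.960 × 100 = 22.0%

22.0%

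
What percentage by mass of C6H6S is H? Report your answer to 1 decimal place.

5.5%

Molar mass = 6(12.01) + 6(1.008) + 1(32.07) = 110.178 g/mol
Mass of H per mole = 6 × 1.008 = 6.048 g
% H = 6.048 / 110.178 × 100 = 5.5%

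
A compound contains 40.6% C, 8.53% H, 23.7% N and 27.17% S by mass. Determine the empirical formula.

Assume 100 g: 40.6 g C, 8.53 g H, 23.7 g N, 27.17 g S.
Moles — C: 40.6 / 12.01 = 3.381 mol; H: 8.53 / 1.008 = 8.462 mol; N: 23.7 / 14.01 = 1.692 mol; S: 27.17 / 32.07 = 0.8472 mol
Smallest is S at 0.8472 mol; normalising gives C 3.990, H 9.988, N 1.997, S 1.000
Ratio ≈ 4:10:2:1, so the empirical formula is C4H10N2S

C4H10N2S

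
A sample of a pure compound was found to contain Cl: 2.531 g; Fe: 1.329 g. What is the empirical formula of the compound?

Moles — Cl: 2.531 / 35.45 = 0.0714 mol; Fe: 1.329 / 55.85 = 0.0238 mol
Divide by the smallest (0.0238 mol Fe): Cl 3.000, Fe 1.000
→ Cl3Fe

Cl3Fe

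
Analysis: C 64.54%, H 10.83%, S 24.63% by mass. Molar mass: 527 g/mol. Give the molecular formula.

C28H56S4

Assume 100 g: 64.54 g C, 10.83 g H, 24.63 g S.
n(C) = 64.54/12.01 = 5.374, n(H) = 10.83/1.008 = 10.74, n(S) = 24.63/32.07 = 0.768
Smallest is S at 0.768 mol; normalising gives C 6.997, H 13.990, S 1.000
Ratio ≈ 7:14:1, so the empirical formula is C7H14S
Empirical-formula mass = 130.25 g/mol
n = 527 / 130.25 = 4.05 ≈ 4
Molecular formula = (C7H14S)×4 = C28H56S4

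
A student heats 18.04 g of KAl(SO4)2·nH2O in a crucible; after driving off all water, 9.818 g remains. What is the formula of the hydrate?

KAl(SO4)2·12H2O

Mass of water lost = 18.04 − 9.818 = 8.222 g → 8.222 / 18.02 = 0.4563 mol H2O
Molar mass of KAl(SO4)2 = 258.22 g/mol → mol KAl(SO4)2 = 9.818 / 258.22 = 0.03802
n = 0.4563 / 0.03802 = 12.00 ≈ 12 → KAl(SO4)2·12H2O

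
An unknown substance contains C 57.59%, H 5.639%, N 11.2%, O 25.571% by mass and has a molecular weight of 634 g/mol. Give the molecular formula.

Assume 100 g: 57.59 g C, 5.639 g H, 11.2 g N, 25.571 g O.
Moles — C: 57.59 / 12.01 = 4.795 mol; H: 5.639 / 1.008 = 5.594 mol; N: 11.2 / 14.01 = 0.7994 mol; O: 25.571 / 16.00 = 1.598 mol
Ratios (÷ 0.7994): C 5.998, H 6.998, N 1.000, O 1.999
→ C6H7NO2
Empirical-formula mass = 125.13 g/mol
n = 634 / 125.13 = 5.07 ≈ 5
Molecular formula = (C6H7NO2)×5 = C30H35N5O10

C30H35N5O10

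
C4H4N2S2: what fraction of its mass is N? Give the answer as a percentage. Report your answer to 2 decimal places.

Molar mass = 4(12.01) + 4(1.008) + 2(14.01) + 2(32.07) = 144.232 g/mol
Mass of N per mole = 2 × 14.01 = 28.020 g
% N = 28.020 / 144.232 × 100 = 19.43%

19.43%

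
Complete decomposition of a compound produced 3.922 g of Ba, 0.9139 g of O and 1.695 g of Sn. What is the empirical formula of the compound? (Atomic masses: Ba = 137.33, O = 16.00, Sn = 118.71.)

Ba2O4Sn

n(Ba) = 3.922/137.33 = 0.02856, n(O) = 0.9139/16.00 = 0.05712, n(Sn) = 1.695/118.71 = 0.01428
Divide by the smallest (0.01428 mol Sn): Ba 2.000, O 4.000, Sn 1.000
→ Ba2O4Sn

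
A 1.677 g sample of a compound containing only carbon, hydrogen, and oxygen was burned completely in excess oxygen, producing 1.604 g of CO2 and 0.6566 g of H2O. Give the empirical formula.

CH2O2

mol C = 1.604 / 44.01 = 0.03645; mass C = 0.03645 × 12.01 = 0.4377 g
mol H = 2 × (0.6566 / 18.02) = 0.07287; mass H = 0.07287 × 1.008 = 0.07346 g
mass O = 1.677 − (0.5112) = 1.166 g → mol O = 0.07286
Smallest is C at 0.03645 mol; normalising gives C 1.000, H 2.000, O 1.999
→ CH2O2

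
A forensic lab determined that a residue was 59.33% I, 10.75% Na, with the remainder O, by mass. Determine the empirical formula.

INaO4

Assume 100 g: 59.33 g I, 10.75 g Na, 29.92 g O.
I: 59.33 g ÷ 126.90 g/mol = 0.4675 mol
Na: 10.75 g ÷ 22.99 g/mol = 0.4676 mol
O: 29.92 g ÷ 16.00 g/mol = 1.87 mol
Smallest is I at 0.4675 mol; normalising gives I 1.000, Na 1.000, O 4.000
Ratio ≈ 1:1:4, so the empirical formula is INaO4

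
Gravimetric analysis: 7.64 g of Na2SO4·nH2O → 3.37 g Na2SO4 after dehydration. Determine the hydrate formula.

Mass of water lost = 7.64 − 3.37 = 4.27 g → 4.27 / 18.02 = 0.237 mol H2O
Molar mass of Na2SO4 = 142.05 g/mol → mol Na2SO4 = 3.37 / 142.05 = 0.02372
n = 0.237 / 0.02372 = 9.99 ≈ 10 → Na2SO4·10H2O

Na2SO4·10H2O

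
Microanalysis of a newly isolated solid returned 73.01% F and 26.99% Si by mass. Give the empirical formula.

F4Si

Assume 100 g: 73.01 g F, 26.99 g Si.
F: 73.01 g ÷ 19.00 g/mol = 3.843 mol
Si: 26.99 g ÷ 28.09 g/mol = 0.9608 mol
Divide by the smallest (0.9608 mol Si): F 3.999, Si 1.000
Ratio ≈ 4:1, so the empirical formula is F4Si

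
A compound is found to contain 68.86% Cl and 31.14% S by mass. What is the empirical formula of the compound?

Cl2S

Assume 100 g: 68.86 g Cl, 31.14 g S.
Moles — Cl: 68.86 / 35.45 = 1.942 mol; S: 31.14 / 32.07 = 0.971 mol
Ratios (÷ 0.971): Cl 2.000, S 1.000
→ Cl2S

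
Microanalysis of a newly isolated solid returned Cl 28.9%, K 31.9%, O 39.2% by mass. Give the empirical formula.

Assume 100 g: 28.9 g Cl, 31.9 g K, 39.2 g O.
Cl: 28.9 g ÷ 35.45 g/mol = 0.8152 mol
K: 31.9 g ÷ 39.10 g/mol = 0.8159 mol
O: 39.2 g ÷ 16.00 g/mol = 2.45 mol
Smallest is Cl at 0.8152 mol; normalising gives Cl 1.000, K 1.001, O 3.005
≈ 1:1:3 → ClKO3

ClKO3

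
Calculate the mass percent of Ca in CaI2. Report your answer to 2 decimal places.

Molar mass = 1(40.08) + 2(126.90) = 293.880 g/mol
Mass of Ca per mole = 1 × 40.08 = 40.080 g
% Ca = 40.080 / 293.880 × 100 = 13.64%

13.64%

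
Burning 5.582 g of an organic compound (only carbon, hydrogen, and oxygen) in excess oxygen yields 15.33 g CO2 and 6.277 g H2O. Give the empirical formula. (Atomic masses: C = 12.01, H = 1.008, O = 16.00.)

C8H16O

mol C = 15.33 / 44.01 = 0.3483; mass C = 0.3483 × 12.01 = 4.183 g
mol H = 2 × (6.277 / 18.02) = 0.6967; mass H = 0.6967 × 1.008 = 0.7022 g
mass O = 5.582 − (4.886) = 0.6963 g → mol O = 0.04352
Divide by the smallest (0.04352 mol O): C 8.004, H 16.008, O 1.000
≈ 8:16:1 → C8H16O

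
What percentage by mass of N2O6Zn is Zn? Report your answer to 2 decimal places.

34.52%

Molar mass = 2(14.01) + 6(16.00) + 1(65.38) = 189.400 g/mol
Mass of Zn per mole = 1 × 65.38 = 65.380 g
% Zn = 65.380 / 189.400 × 100 = 34.52%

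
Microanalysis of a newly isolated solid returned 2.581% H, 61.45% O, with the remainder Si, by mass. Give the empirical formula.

H2O3Si

Assume 100 g: 2.581 g H, 61.45 g O, 35.969 g Si.
n(H) = 2.581/1.008 = 2.561, n(O) = 61.45/16.00 = 3.841, n(Si) = 35.969/28.09 = 1.28
Ratios (÷ 1.28): H 2.000, O 2.999, Si 1.000
→ H2O3Si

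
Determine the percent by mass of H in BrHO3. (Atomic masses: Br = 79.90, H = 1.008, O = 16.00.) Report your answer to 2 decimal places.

Molar mass = 1(79.90) + 1(1.008) + 3(16.00) = 128.908 g/mol
Mass of H per mole = 1 × 1.008 = 1.008 g
% H = 1.008 / 128.908 × 100 = 0.78%

0.78%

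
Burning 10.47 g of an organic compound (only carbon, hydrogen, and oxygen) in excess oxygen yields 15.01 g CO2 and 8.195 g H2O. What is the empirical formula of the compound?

mol C = 15.01 / 44.01 = 0.3411; mass C = 0.3411 × 12.01 = 4.096 g
mol H = 2 × (8.195 / 18.02) = 0.9095; mass H = 0.9095 × 1.008 = 0.9168 g
mass O = 10.47 − (5.013) = 5.457 g → mol O = 0.3411
Divide by the smallest (0.3411 mol C): C 1.000, H 2.667, O 1.000
Scaling by 3: C 3.00, H 8.00, O 3.00 → C3H8O3

C3H8O3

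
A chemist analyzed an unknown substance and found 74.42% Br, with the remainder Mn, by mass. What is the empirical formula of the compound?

Br2Mn

Assume 100 g: 74.42 g Br, 25.58 g Mn.
n(Br) = 74.42/79.90 = 0.9314, n(Mn) = 25.58/54.94 = 0.4656
Divide by the smallest (0.4656 mol Mn): Br 2.000, Mn 1.000
≈ 2:1 → Br2Mn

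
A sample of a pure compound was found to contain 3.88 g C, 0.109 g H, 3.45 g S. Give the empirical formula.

C3HS

C: 3.88 g ÷ 12.01 g/mol = 0.3231 mol
H: 0.109 g ÷ 1.008 g/mol = 0.1081 mol
S: 3.45 g ÷ 32.07 g/mol = 0.1076 mol
Divide by the smallest (0.1076 mol S): C 3.003, H 1.005, S 1.000
Ratio ≈ 3:1:1, so the empirical formula is C3HS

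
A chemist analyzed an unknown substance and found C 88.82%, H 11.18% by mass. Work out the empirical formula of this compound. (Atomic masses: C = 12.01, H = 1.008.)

C2H3

Assume 100 g: 88.82 g C, 11.18 g H.
C: 88.82 g ÷ 12.01 g/mol = 7.396 mol
H: 11.18 g ÷ 1.008 g/mol = 11.09 mol
Smallest is C at 7.396 mol; normalising gives C 1.000, H 1.500
×2: C 2.00, H 3.00 → C2H3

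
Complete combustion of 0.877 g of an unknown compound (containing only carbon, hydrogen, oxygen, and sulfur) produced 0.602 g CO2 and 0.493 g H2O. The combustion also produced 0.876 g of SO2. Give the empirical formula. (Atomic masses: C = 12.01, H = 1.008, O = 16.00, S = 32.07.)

mol C = 0.602 / 44.01 = 0.01368; mass C = 0.01368 × 12.01 = 0.1643 g
mol H = 2 × (0.493 / 18.02) = 0.05472; mass H = 0.05472 × 1.008 = 0.05515 g
mol S = 0.876 / 64.07 = 0.01367; mass S = 0.4385 g
mass O = 0.877 − (0.6579) = 0.2191 g → mol O = 0.01369
Ratios (÷ 0.01367): C 1.000, H 4.002, O 1.001, S 1.000
≈ 1:4:1:1 → CH4OS

CH4OS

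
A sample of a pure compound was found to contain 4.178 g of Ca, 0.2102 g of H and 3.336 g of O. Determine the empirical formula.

CaH2O2

Moles — Ca: 4.178 / 40.08 = 0.1042 mol; H: 0.2102 / 1.008 = 0.2085 mol; O: 3.336 / 16.00 = 0.2085 mol
Ratios (÷ 0.1042): Ca 1.000, H 2.000, O 2.000
Ratio ≈ 1:2:2, so the empirical formula is CaH2O2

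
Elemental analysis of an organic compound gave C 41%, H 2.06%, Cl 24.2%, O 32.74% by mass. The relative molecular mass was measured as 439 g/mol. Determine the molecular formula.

Assume 100 g: 41 g C, 2.06 g H, 24.2 g Cl, 32.74 g O.
C: 41 g ÷ 12.01 g/mol = 3.414 mol
H: 2.06 g ÷ 1.008 g/mol = 2.044 mol
Cl: 24.2 g ÷ 35.45 g/mol = 0.6827 mol
O: 32.74 g ÷ 16.00 g/mol = 2.046 mol
Ratios (÷ 0.6827): C 5.001, H 2.994, Cl 1.000, O 2.998
Ratio ≈ 5:3:1:3, so the empirical formula is C5H3ClO3
Empirical-formula mass = 146.52 g/mol
n = 439 / 146.52 = 3.00 ≈ 3
Molecular formula = (C5H3ClO3)×3 = C15H9Cl3O9

C15H9Cl3O9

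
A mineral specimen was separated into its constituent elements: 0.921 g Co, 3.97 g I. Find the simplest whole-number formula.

Co: 0.921 g ÷ 58.93 g/mol = 0.01563 mol
I: 3.97 g ÷ 126.90 g/mol = 0.03128 mol
Divide by the smallest (0.01563 mol Co): Co 1.000, I 2.002
≈ 1:2 → CoI2

CoI2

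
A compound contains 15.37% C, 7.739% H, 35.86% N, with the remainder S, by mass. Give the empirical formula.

CH6N2S

Assume 100 g: 15.37 g C, 7.739 g H, 35.86 g N, 41.031 g S.
n(C) = 15.37/12.01 = 1.28, n(H) = 7.739/1.008 = 7.678, n(N) = 35.86/14.01 = 2.56, n(S) = 41.031/32.07 = 1.279
Ratios (÷ 1.279): C 1.000, H 6.001, N 2.001, S 1.000
Ratio ≈ 1:6:2:1, so the empirical formula is CH6N2S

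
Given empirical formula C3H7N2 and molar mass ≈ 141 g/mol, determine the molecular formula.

Empirical-formula mass = 71.11 g/mol
n = 141 / 71.11 = 1.98 ≈ 2
Molecular formula = (C3H7N2)2 = C6H14N4

C6H14N4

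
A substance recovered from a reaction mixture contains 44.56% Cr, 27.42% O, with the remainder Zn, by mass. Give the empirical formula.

Cr2O4Zn

Assume 100 g: 44.56 g Cr, 27.42 g O, 28.02 g Zn.
Cr: 44.56 g ÷ 52.00 g/mol = 0.8569 mol
O: 27.42 g ÷ 16.00 g/mol = 1.714 mol
Zn: 28.02 g ÷ 65.38 g/mol = 0.4286 mol
Smallest is Zn at 0.4286 mol; normalising gives Cr 1.999, O 3.999, Zn 1.000
→ Cr2O4Zn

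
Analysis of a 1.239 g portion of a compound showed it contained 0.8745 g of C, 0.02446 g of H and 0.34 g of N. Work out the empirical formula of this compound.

C3HN

n(C) = 0.8745/12.01 = 0.07281, n(H) = 0.02446/1.008 = 0.02427, n(N) = 0.34/14.01 = 0.02427
Ratios (÷ 0.02427): C 3.001, H 1.000, N 1.000
→ C3HN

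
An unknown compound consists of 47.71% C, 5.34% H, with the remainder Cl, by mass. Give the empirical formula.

C3H4Cl

Assume 100 g: 47.71 g C, 5.34 g H, 46.95 g Cl.
C: 47.71 g ÷ 12.01 g/mol = 3.973 mol
H: 5.34 g ÷ 1.008 g/mol = 5.298 mol
Cl: 46.95 g ÷ 35.45 g/mol = 1.324 mol
Ratios (÷ 1.324): C 2.999, H 4.000, Cl 1.000
≈ 3:4:1 → C3H4Cl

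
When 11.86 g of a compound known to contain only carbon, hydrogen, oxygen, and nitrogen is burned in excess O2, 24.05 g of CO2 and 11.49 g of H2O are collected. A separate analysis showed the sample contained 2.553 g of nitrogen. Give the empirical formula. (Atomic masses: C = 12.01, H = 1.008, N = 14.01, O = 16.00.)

mol C = 24.05 / 44.01 = 0.5465; mass C = 0.5465 × 12.01 = 6.563 g
mol H = 2 × (11.49 / 18.02) = 1.275; mass H = 1.275 × 1.008 = 1.285 g
mol N = 2.553 / 14.01 = 0.1822
mass O = 11.86 − (10.40) = 1.458 g → mol O = 0.09116
Divide by the smallest (0.09116 mol O): C 5.995, H 13.990, N 1.999, O 1.000
→ C6H14N2O

C6H14N2O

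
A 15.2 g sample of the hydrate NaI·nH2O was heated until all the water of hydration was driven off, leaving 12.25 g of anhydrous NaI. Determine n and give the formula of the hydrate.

Mass of water lost = 15.2 − 12.25 = 2.95 g → 2.95 / 18.02 = 0.1637 mol H2O
Molar mass of NaI = 149.89 g/mol → mol NaI = 12.25 / 149.89 = 0.08173
n = 0.1637 / 0.08173 = 2.00 ≈ 2 → NaI·2H2O

NaI·2H2O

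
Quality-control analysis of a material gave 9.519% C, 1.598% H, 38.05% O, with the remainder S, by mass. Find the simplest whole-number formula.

Assume 100 g: 9.519 g C, 1.598 g H, 38.05 g O, 50.833 g S.
n(C) = 9.519/12.01 = 0.7926, n(H) = 1.598/1.008 = 1.585, n(O) = 38.05/16.00 = 2.378, n(S) = 50.833/32.07 = 1.585
Ratios (÷ 0.7926): C 1.000, H 2.000, O 3.000, S 2.000
Ratio ≈ 1:2:3:2, so the empirical formula is CH2O3S2

CH2O3S2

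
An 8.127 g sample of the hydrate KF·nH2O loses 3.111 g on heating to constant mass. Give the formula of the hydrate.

KF·2H2O

Mass of anhydrous KF = 8.127 − 3.111 = 5.016 g
mol H2O = 3.111 / 18.02 = 0.1726
Molar mass of KF = 58.10 g/mol → mol KF = 5.016 / 58.10 = 0.08633
n = 0.1726 / 0.08633 = 2.00 ≈ 2 → KF·2H2O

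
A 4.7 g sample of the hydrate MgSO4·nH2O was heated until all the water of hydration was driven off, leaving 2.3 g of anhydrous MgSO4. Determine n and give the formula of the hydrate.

MgSO4·7H2O

Mass of water lost = 4.7 − 2.3 = 2.4 g → 2.4 / 18.02 = 0.1332 mol H2O
Molar mass of MgSO4 = 120.38 g/mol → mol MgSO4 = 2.3 / 120.38 = 0.01911
n = 0.1332 / 0.01911 = 6.97 ≈ 7 → MgSO4·7H2O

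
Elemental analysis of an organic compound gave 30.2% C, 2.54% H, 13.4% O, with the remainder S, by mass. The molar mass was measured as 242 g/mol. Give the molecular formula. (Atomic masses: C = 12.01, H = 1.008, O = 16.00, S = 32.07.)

Assume 100 g: 30.2 g C, 2.54 g H, 13.4 g O, 53.86 g S.
Moles — C: 30.2 / 12.01 = 2.515 mol; H: 2.54 / 1.008 = 2.52 mol; O: 13.4 / 16.00 = 0.8375 mol; S: 53.86 / 32.07 = 1.679 mol
Divide by the smallest (0.8375 mol O): C 3.002, H 3.009, O 1.000, S 2.005
→ C3H3OS2
Empirical-formula mass = 119.19 g/mol
n = 242 / 119.19 = 2.03 ≈ 2
Molecular formula = (C3H3OS2)×2 = C6H6O2S4

C6H6O2S4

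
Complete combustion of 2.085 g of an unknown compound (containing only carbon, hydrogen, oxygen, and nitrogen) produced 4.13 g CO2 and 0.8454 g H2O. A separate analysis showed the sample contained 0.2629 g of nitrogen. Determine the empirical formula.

mol C = 4.13 / 44.01 = 0.09384; mass C = 0.09384 × 12.01 = 1.127 g
mol H = 2 × (0.8454 / 18.02) = 0.09383; mass H = 0.09383 × 1.008 = 0.09458 g
mol N = 0.2629 / 14.01 = 0.01877
mass O = 2.085 − (1.485) = 0.6005 g → mol O = 0.03753
Smallest is N at 0.01877 mol; normalising gives C 5.001, H 5.000, N 1.000, O 2.000
Ratio ≈ 5:5:1:2, so the empirical formula is C5H5NO2

C5H5NO2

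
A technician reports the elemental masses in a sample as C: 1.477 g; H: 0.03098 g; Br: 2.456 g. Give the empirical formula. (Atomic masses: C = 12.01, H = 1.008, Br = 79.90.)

Moles — C: 1.477 / 12.01 = 0.123 mol; H: 0.03098 / 1.008 = 0.03073 mol; Br: 2.456 / 79.90 = 0.03074 mol
Smallest is H at 0.03073 mol; normalising gives C 4.001, H 1.000, Br 1.000
Ratio ≈ 4:1:1, so the empirical formula is C4HBr

C4HBr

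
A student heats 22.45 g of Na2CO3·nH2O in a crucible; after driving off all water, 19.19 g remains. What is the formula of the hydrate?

Mass of water lost = 22.45 − 19.19 = 3.26 g → 3.26 / 18.02 = 0.1809 mol H2O
Molar mass of Na2CO3 = 105.99 g/mol → mol Na2CO3 = 19.19 / 105.99 = 0.1811
n = 0.1809 / 0.1811 = 1.00 ≈ 1 → Na2CO3·H2O

Na2CO3·H2O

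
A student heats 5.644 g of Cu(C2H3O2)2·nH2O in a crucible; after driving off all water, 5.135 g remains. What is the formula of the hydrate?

Cu(C2H3O2)2·H2O

Mass of water lost = 5.644 − 5.135 = 0.509 g → 0.509 / 18.02 = 0.02825 mol H2O
Molar mass of Cu(C2H3O2)2 = 181.64 g/mol → mol Cu(C2H3O2)2 = 5.135 / 181.64 = 0.02827
n = 0.02825 / 0.02827 = 1.00 ≈ 1 → Cu(C2H3O2)2·H2O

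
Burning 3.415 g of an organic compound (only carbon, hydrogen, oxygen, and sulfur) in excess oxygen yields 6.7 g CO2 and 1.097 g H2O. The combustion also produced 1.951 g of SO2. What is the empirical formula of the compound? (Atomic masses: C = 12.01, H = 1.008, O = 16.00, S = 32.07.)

mol C = 6.7 / 44.01 = 0.1522; mass C = 0.1522 × 12.01 = 1.828 g
mol H = 2 × (1.097 / 18.02) = 0.1218; mass H = 0.1218 × 1.008 = 0.1227 g
mol S = 1.951 / 64.07 = 0.03045; mass S = 0.9766 g
mass O = 3.415 − (2.928) = 0.4873 g → mol O = 0.03046
Smallest is S at 0.03045 mol; normalising gives C 4.999, H 3.998, O 1.000, S 1.000
→ C5H4OS

C5H4OS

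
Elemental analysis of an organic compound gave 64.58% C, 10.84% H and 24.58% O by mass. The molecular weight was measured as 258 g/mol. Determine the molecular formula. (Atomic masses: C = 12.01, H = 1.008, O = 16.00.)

C14H28O4

Assume 100 g: 64.58 g C, 10.84 g H, 24.58 g O.
n(C) = 64.58/12.01 = 5.377, n(H) = 10.84/1.008 = 10.75, n(O) = 24.58/16.00 = 1.536
Ratios (÷ 1.536): C 3.500, H 7.000, O 1.000
×2: C 7.00, H 14.00, O 2.00 → C7H14O2
Empirical-formula mass = 130.18 g/mol
n = 258 / 130.18 = 1.98 ≈ 2
Molecular formula = (C7H14O2)×2 = C14H28O4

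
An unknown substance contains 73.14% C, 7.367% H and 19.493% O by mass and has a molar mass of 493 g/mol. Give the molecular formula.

C30H36O6

Assume 100 g: 73.14 g C, 7.367 g H, 19.493 g O.
C: 73.14 g ÷ 12.01 g/mol = 6.09 mol
H: 7.367 g ÷ 1.008 g/mol = 7.309 mol
O: 19.493 g ÷ 16.00 g/mol = 1.218 mol
Ratios (÷ 1.218): C 4.999, H 5.999, O 1.000
Ratio ≈ 5:6:1, so the empirical formula is C5H6O
Empirical-formula mass = 82.10 g/mol
n = 493 / 82.10 = 6.01 ≈ 6
Molecular formula = (C5H6O)×6 = C30H36O6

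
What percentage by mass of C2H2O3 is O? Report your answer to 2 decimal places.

Molar mass = 2(12.01) + 2(1.008) + 3(16.00) = 74.036 g/mol
Mass of O per mole = 3 × 16.00 = 48.000 g
% O = 48.000 / 74.036 × 100 = 64.83%

64.83%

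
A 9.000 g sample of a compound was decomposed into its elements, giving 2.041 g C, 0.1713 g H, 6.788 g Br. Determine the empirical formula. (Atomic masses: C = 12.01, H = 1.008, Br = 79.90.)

Moles — C: 2.041 / 12.01 = 0.1699 mol; H: 0.1713 / 1.008 = 0.1699 mol; Br: 6.788 / 79.90 = 0.08496 mol
Divide by the smallest (0.08496 mol Br): C 2.000, H 2.000, Br 1.000
→ C2H2Br

C2H2Br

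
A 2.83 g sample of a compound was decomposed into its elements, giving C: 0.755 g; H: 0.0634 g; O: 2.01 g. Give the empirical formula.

CHO2

n(C) = 0.755/12.01 = 0.06286, n(H) = 0.0634/1.008 = 0.0629, n(O) = 2.01/16.00 = 0.1256
Smallest is C at 0.06286 mol; normalising gives C 1.000, H 1.001, O 1.998
Ratio ≈ 1:1:2, so the empirical formula is CHO2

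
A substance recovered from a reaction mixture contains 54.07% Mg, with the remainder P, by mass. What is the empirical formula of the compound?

Mg3P2

Assume 100 g: 54.07 g Mg, 45.93 g P.
Mg: 54.07 g ÷ 24.31 g/mol = 2.224 mol
P: 45.93 g ÷ 30.97 g/mol = 1.483 mol
Smallest is P at 1.483 mol; normalising gives Mg 1.500, P 1.000
Multiply by 2: Mg 3.00, P 2.00 → Mg3P2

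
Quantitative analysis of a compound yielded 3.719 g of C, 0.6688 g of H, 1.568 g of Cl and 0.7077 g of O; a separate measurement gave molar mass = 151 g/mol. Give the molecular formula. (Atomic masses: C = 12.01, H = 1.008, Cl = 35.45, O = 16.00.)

C7H15ClO

n(C) = 3.719/12.01 = 0.3097, n(H) = 0.6688/1.008 = 0.6635, n(Cl) = 1.568/35.45 = 0.04423, n(O) = 0.7077/16.00 = 0.04423
Smallest is O at 0.04423 mol; normalising gives C 7.001, H 15.001, Cl 1.000, O 1.000
≈ 7:15:1:1 → C7H15ClO
Empirical-formula mass = 150.64 g/mol
n = 151 / 150.64 = 1.00 ≈ 1
Molecular formula = empirical formula = C7H15ClO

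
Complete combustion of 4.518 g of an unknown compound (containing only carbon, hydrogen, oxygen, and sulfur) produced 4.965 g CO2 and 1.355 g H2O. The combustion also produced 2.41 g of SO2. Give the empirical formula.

C3H4O3S

mol C = 4.965 / 44.01 = 0.1128; mass C = 0.1128 × 12.01 = 1.355 g
mol H = 2 × (1.355 / 18.02) = 0.1504; mass H = 0.1504 × 1.008 = 0.1516 g
mol S = 2.41 / 64.07 = 0.03762; mass S = 1.206 g
mass O = 4.518 − (2.713) = 1.805 g → mol O = 0.1128
Ratios (÷ 0.03762): C 2.999, H 3.998, O 2.999, S 1.000
Ratio ≈ 3:4:3:1, so the empirical formula is C3H4O3S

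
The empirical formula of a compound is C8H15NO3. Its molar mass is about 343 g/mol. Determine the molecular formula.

C16H30N2O6

Empirical-formula mass = 173.21 g/mol
n = 343 / 173.21 = 1.98 ≈ 2
Molecular formula = (C8H15NO3)2 = C16H30N2O6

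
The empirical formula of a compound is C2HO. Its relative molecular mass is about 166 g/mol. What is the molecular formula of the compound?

C8H4O4

Empirical-formula mass = 41.03 g/mol
n = 166 / 41.03 = 4.05 ≈ 4
Molecular formula = (C2HO)4 = C8H4O4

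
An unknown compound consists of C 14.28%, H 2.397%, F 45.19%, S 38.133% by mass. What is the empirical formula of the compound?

Assume 100 g: 14.28 g C, 2.397 g H, 45.19 g F, 38.133 g S.
n(C) = 14.28/12.01 = 1.189, n(H) = 2.397/1.008 = 2.378, n(F) = 45.19/19.00 = 2.378, n(S) = 38.133/32.07 = 1.189
Ratios (÷ 1.189): C 1.000, H 2.000, F 2.000, S 1.000
→ CH2F2S

CH2F2S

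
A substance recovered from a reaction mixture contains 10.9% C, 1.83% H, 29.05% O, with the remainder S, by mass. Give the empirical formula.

Assume 100 g: 10.9 g C, 1.83 g H, 29.05 g O, 58.22 g S.
n(C) = 10.9/12.01 = 0.9076, n(H) = 1.83/1.008 = 1.815, n(O) = 29.05/16.00 = 1.816, n(S) = 58.22/32.07 = 1.815
Divide by the smallest (0.9076 mol C): C 1.000, H 2.000, O 2.001, S 2.000
→ CH2O2S2

CH2O2S2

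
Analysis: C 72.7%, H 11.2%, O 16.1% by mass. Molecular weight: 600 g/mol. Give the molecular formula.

C36H66O6

Assume 100 g: 72.7 g C, 11.2 g H, 16.1 g O.
C: 72.7 g ÷ 12.01 g/mol = 6.053 mol
H: 11.2 g ÷ 1.008 g/mol = 11.11 mol
O: 16.1 g ÷ 16.00 g/mol = 1.006 mol
Divide by the smallest (1.006 mol O): C 6.016, H 11.042, O 1.000
≈ 6:11:1 → C6H11O
Empirical-formula mass = 99.15 g/mol
n = 600 / 99.15 = 6.05 ≈ 6
Molecular formula = (C6H11O)×6 = C36H66O6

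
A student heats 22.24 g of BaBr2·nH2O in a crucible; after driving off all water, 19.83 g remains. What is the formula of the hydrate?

BaBr2·2H2O

Mass of water lost = 22.24 − 19.83 = 2.41 g → 2.41 / 18.02 = 0.1337 mol H2O
Molar mass of BaBr2 = 297.13 g/mol → mol BaBr2 = 19.83 / 297.13 = 0.06674
n = 0.1337 / 0.06674 = 2.00 ≈ 2 → BaBr2·2H2O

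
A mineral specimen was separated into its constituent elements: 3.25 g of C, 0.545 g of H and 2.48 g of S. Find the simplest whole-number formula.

C7H14S2

n(C) = 3.25/12.01 = 0.2706, n(H) = 0.545/1.008 = 0.5407, n(S) = 2.48/32.07 = 0.07733
Smallest is S at 0.07733 mol; normalising gives C 3.499, H 6.992, S 1.000
Multiply by 2: C 7.00, H 13.98, S 2.00 → C7H14S2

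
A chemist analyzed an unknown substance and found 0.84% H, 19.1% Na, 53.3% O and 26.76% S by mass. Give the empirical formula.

Assume 100 g: 0.84 g H, 19.1 g Na, 53.3 g O, 26.76 g S.
Moles — H: 0.84 / 1.008 = 0.8333 mol; Na: 19.1 / 22.99 = 0.8308 mol; O: 53.3 / 16.00 = 3.331 mol; S: 26.76 / 32.07 = 0.8344 mol
Divide by the smallest (0.8308 mol Na): H 1.003, Na 1.000, O 4.010, S 1.004
Ratio ≈ 1:1:4:1, so the empirical formula is HNaO4S

HNaO4S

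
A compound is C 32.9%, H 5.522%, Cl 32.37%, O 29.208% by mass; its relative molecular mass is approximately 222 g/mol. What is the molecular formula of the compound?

Assume 100 g: 32.9 g C, 5.522 g H, 32.37 g Cl, 29.208 g O.
Moles — C: 32.9 / 12.01 = 2.739 mol; H: 5.522 / 1.008 = 5.478 mol; Cl: 32.37 / 35.45 = 0.9131 mol; O: 29.208 / 16.00 = 1.825 mol
Smallest is Cl at 0.9131 mol; normalising gives C 3.000, H 5.999, Cl 1.000, O 1.999
≈ 3:6:1:2 → C3H6ClO2
Empirical-formula mass = 109.53 g/mol
n = 222 / 109.53 = 2.03 ≈ 2
Molecular formula = (C3H6ClO2)×2 = C6H12Cl2O4

C6H12Cl2O4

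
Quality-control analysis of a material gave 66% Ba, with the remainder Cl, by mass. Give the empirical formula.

BaCl2

Assume 100 g: 66 g Ba, 34 g Cl.
Ba: 66 g ÷ 137.33 g/mol = 0.4806 mol
Cl: 34 g ÷ 35.45 g/mol = 0.9591 mol
Divide by the smallest (0.4806 mol Ba): Ba 1.000, Cl 1.996
Ratio ≈ 1:2, so the empirical formula is BaCl2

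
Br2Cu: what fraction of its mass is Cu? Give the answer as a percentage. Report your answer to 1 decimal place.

Molar mass = 2(79.90) + 1(63.55) = 223.350 g/mol
Mass of Cu per mole = 1 × 63.55 = 63.550 g
% Cu = 63.550 / 223.350 × 100 = 28.5%

28.5%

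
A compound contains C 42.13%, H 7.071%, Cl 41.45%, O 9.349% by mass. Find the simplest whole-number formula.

Assume 100 g: 42.13 g C, 7.071 g H, 41.45 g Cl, 9.349 g O.
C: 42.13 g ÷ 12.01 g/mol = 3.508 mol
H: 7.071 g ÷ 1.008 g/mol = 7.015 mol
Cl: 41.45 g ÷ 35.45 g/mol = 1.169 mol
O: 9.349 g ÷ 16.00 g/mol = 0.5843 mol
Ratios (÷ 0.5843): C 6.003, H 12.005, Cl 2.001, O 1.000
Ratio ≈ 6:12:2:1, so the empirical formula is C6H12Cl2O

C6H12Cl2O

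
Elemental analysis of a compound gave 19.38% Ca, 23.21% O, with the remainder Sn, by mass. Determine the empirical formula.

CaO3Sn

Assume 100 g: 19.38 g Ca, 23.21 g O, 57.41 g Sn.
Moles — Ca: 19.38 / 40.08 = 0.4835 mol; O: 23.21 / 16.00 = 1.451 mol; Sn: 57.41 / 118.71 = 0.4836 mol
Smallest is Ca at 0.4835 mol; normalising gives Ca 1.000, O 3.000, Sn 1.000
≈ 1:3:1 → CaO3Sn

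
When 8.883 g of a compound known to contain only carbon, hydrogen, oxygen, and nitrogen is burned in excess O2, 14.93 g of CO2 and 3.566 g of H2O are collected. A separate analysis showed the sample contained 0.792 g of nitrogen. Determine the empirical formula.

C6H7NO4

mol C = 14.93 / 44.01 = 0.3392; mass C = 0.3392 × 12.01 = 4.074 g
mol H = 2 × (3.566 / 18.02) = 0.3958; mass H = 0.3958 × 1.008 = 0.3989 g
mol N = 0.792 / 14.01 = 0.05653
mass O = 8.883 − (5.265) = 3.618 g → mol O = 0.2261
Divide by the smallest (0.05653 mol N): C 6.001, H 7.001, N 1.000, O 4.000
≈ 6:7:1:4 → C6H7NO4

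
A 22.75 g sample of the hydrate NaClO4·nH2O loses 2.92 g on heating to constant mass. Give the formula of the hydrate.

Mass of anhydrous NaClO4 = 22.75 − 2.92 = 19.83 g
mol H2O = 2.92 / 18.02 = 0.162
Molar mass of NaClO4 = 122.44 g/mol → mol NaClO4 = 19.83 / 122.44 = 0.162
n = 0.162 / 0.162 = 1.00 ≈ 1 → NaClO4·H2O

NaClO4·H2O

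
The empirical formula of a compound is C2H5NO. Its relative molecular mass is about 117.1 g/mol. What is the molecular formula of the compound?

Empirical-formula mass = 59.07 g/mol
n = 117.1 / 59.07 = 1.98 ≈ 2
Molecular formula = (C2H5NO)2 = C4H10N2O2

C4H10N2O2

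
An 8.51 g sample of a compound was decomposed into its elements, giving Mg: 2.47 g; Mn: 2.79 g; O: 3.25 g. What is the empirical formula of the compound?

Moles — Mg: 2.47 / 24.31 = 0.1016 mol; Mn: 2.79 / 54.94 = 0.05078 mol; O: 3.25 / 16.00 = 0.2031 mol
Smallest is Mn at 0.05078 mol; normalising gives Mg 2.001, Mn 1.000, O 4.000
Ratio ≈ 2:1:4, so the empirical formula is Mg2MnO4

Mg2MnO4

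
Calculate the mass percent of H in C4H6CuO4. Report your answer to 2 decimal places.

Molar mass = 4(12.01) + 6(1.008) + 1(63.55) + 4(16.00) = 181.638 g/mol
Mass of H per mole = 6 × 1.008 = 6.048 g
% H = 6.048 / 181.638 × 100 = 3.33%

3.33%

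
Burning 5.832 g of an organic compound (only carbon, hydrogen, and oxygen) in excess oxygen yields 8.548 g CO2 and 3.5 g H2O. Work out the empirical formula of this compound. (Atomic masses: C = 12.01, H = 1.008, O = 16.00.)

CH2O

mol C = 8.548 / 44.01 = 0.1942; mass C = 0.1942 × 12.01 = 2.333 g
mol H = 2 × (3.5 / 18.02) = 0.3885; mass H = 0.3885 × 1.008 = 0.3916 g
mass O = 5.832 − (2.724) = 3.108 g → mol O = 0.1942
Smallest is C at 0.1942 mol; normalising gives C 1.000, H 2.000, O 1.000
Ratio ≈ 1:2:1, so the empirical formula is CH2O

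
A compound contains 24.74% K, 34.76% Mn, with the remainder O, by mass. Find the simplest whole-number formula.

Assume 100 g: 24.74 g K, 34.76 g Mn, 40.5 g O.
Moles — K: 24.74 / 39.10 = 0.6327 mol; Mn: 34.76 / 54.94 = 0.6327 mol; O: 40.5 / 16.00 = 2.531 mol
Divide by the smallest (0.6327 mol Mn): K 1.000, Mn 1.000, O 4.001
Ratio ≈ 1:1:4, so the empirical formula is KMnO4

KMnO4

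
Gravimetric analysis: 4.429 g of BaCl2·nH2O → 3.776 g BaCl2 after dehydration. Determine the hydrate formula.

BaCl2·2H2O

Mass of water lost = 4.429 − 3.776 = 0.653 g → 0.653 / 18.02 = 0.03624 mol H2O
Molar mass of BaCl2 = 208.23 g/mol → mol BaCl2 = 3.776 / 208.23 = 0.01813
n = 0.03624 / 0.01813 = 2.00 ≈ 2 → BaCl2·2H2O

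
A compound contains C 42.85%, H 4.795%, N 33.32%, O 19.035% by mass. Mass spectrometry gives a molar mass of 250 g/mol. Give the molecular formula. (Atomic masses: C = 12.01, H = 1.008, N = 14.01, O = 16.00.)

Assume 100 g: 42.85 g C, 4.795 g H, 33.32 g N, 19.035 g O.
Moles — C: 42.85 / 12.01 = 3.568 mol; H: 4.795 / 1.008 = 4.757 mol; N: 33.32 / 14.01 = 2.378 mol; O: 19.035 / 16.00 = 1.19 mol
Smallest is O at 1.19 mol; normalising gives C 2.999, H 3.998, N 1.999, O 1.000
Ratio ≈ 3:4:2:1, so the empirical formula is C3H4N2O
Empirical-formula mass = 84.08 g/mol
n = 250 / 84.08 = 2.97 ≈ 3
Molecular formula = (C3H4N2O)×3 = C9H12N6O3

C9H12N6O3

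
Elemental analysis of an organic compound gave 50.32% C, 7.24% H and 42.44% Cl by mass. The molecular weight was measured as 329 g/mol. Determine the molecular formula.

Assume 100 g: 50.32 g C, 7.24 g H, 42.44 g Cl.
n(C) = 50.32/12.01 = 4.19, n(H) = 7.24/1.008 = 7.183, n(Cl) = 42.44/35.45 = 1.197
Smallest is Cl at 1.197 mol; normalising gives C 3.500, H 6.000, Cl 1.000
×2: C 7.00, H 12.00, Cl 2.00 → C7H12Cl2
Empirical-formula mass = 167.07 g/mol
n = 329 / 167.07 = 1.97 ≈ 2
Molecular formula = (C7H12Cl2)×2 = C14H24Cl4

C14H24Cl4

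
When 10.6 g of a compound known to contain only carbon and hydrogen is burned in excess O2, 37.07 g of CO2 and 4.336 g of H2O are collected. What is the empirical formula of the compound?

mol C = 37.07 / 44.01 = 0.8423; mass C = 0.8423 × 12.01 = 10.12 g
mol H = 2 × (4.336 / 18.02) = 0.4812; mass H = 0.4812 × 1.008 = 0.4851 g
Smallest is H at 0.4812 mol; normalising gives C 1.750, H 1.000
×4: C 7.00, H 4.00 → C7H4

C7H4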